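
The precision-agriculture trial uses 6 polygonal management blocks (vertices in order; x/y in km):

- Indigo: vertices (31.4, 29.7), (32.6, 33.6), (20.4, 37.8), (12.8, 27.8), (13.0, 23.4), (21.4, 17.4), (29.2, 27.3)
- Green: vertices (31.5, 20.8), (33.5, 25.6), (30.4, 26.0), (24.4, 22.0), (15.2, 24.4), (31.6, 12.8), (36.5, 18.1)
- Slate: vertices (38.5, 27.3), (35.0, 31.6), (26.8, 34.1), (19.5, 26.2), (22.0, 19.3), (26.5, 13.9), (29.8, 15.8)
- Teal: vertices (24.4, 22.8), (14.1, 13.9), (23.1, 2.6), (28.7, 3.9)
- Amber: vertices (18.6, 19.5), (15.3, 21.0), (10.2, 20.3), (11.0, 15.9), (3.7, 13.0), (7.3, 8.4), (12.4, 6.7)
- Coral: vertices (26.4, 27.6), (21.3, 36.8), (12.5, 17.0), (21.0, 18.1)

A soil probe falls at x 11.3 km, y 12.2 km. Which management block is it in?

Cast a ray rightward from (11.3, 12.2). For each polygon, the edges (by vertex number in listed order) whose endpoints lie on opposite sides of y = 12.2, where each meets that height, and whether that is right or left of the point:
Indigo: no edge straddles that height → 0 crossings.
Green: no edge straddles that height → 0 crossings.
Slate: no edge straddles that height → 0 crossings.
Teal: 2–3 at x≈15.45 (right), 4–1 at x≈26.81 (right) → 2 crossings.
Amber: 5–6 at x≈4.33 (left), 7–1 at x≈15.06 (right) → 1 crossing.
Coral: no edge straddles that height → 0 crossings.
Only Amber has an odd count, so the point is inside Amber.

Amber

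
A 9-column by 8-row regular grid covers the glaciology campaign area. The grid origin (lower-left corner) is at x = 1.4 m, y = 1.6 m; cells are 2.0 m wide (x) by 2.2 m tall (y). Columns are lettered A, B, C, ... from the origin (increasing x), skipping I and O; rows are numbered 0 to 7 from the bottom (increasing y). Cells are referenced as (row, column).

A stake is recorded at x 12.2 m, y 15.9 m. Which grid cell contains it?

(6, F)

Column index: ⌊(12.2 − 1.4) / 2.0⌋ = ⌊5.400⌋ = 5 → column F
Row offset from origin: ⌊(15.9 − 1.6) / 2.2⌋ = ⌊6.500⌋ = 6 → row 6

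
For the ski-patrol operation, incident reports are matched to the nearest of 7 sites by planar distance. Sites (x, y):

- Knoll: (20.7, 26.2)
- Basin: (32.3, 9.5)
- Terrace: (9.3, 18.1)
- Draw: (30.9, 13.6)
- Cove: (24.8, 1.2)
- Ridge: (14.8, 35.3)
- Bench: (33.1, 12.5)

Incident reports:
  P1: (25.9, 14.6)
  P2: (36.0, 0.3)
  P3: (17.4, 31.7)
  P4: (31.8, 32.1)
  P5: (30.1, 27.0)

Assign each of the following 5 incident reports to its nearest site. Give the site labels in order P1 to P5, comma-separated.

P1 → Draw (d²=26.00)
P2 → Basin (d²=98.33)
P3 → Ridge (d²=19.72)
P4 → Knoll (d²=158.02)
P5 → Knoll (d²=89.00)

Draw, Basin, Ridge, Knoll, Knoll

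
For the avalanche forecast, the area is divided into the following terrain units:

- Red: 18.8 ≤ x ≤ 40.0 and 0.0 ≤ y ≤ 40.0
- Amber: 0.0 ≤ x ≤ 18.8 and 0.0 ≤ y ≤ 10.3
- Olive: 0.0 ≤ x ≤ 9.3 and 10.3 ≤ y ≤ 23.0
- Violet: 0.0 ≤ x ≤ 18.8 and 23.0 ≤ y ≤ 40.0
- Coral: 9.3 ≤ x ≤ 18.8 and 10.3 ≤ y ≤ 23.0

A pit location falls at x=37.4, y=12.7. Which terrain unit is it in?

The point has x = 37.4 and y = 12.7.
Only Red satisfies 18.8 ≤ x ≤ 40.0 and 0.0 ≤ y ≤ 40.0.

Red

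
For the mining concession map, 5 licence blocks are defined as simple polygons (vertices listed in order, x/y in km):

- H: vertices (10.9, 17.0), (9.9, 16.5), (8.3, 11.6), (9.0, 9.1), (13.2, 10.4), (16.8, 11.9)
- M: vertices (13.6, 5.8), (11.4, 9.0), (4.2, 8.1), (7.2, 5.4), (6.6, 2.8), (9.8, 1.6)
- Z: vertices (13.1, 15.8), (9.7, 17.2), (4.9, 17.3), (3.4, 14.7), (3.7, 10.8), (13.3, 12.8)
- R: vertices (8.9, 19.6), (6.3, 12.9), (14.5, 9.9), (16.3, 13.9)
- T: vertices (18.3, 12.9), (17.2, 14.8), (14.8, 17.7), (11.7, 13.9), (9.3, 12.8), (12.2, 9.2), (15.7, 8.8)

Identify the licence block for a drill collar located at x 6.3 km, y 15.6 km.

Cast a ray rightward from (6.3, 15.6). For each polygon, the edges (by vertex number in listed order) whose endpoints lie on opposite sides of y = 15.6, where each meets that height, and whether that is right or left of the point:
H: 2–3 at x≈9.61 (right), 6–1 at x≈12.52 (right) → 2 crossings.
M: no edge straddles that height → 0 crossings.
Z: 3–4 at x≈3.92 (left), 6–1 at x≈13.11 (right) → 1 crossing.
R: 1–2 at x≈7.35 (right), 4–1 at x≈14.09 (right) → 2 crossings.
T: 2–3 at x≈16.54 (right), 3–4 at x≈13.09 (right) → 2 crossings.
Only Z has an odd count, so the point is inside Z.

Z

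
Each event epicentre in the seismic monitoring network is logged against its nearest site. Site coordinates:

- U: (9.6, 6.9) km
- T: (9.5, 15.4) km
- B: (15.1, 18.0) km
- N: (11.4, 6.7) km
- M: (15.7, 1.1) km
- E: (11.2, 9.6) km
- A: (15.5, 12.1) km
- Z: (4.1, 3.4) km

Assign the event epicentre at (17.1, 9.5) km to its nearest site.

A

Squared distances to each site:
U: 63.010; T: 92.570; B: 76.250; N: 40.330; M: 72.520; E: 34.820; A: 9.320; Z: 206.210.
Minimum at A.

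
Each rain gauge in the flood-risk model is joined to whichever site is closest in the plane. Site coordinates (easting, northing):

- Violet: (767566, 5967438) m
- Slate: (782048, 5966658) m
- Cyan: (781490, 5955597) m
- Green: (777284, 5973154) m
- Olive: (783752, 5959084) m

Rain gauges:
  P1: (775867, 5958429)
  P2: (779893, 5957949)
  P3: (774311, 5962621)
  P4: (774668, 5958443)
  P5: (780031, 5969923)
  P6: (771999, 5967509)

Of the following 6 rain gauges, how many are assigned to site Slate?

P1 → Cyan
P2 → Cyan
P3 → Violet
P4 → Cyan
P5 → Slate
P6 → Violet
1 of the 6 goes to Slate.

1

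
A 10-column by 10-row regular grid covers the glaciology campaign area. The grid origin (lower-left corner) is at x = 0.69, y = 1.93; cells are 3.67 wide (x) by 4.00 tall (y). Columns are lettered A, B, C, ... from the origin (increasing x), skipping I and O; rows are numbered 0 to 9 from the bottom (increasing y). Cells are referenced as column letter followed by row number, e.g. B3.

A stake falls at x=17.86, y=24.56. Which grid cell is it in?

Column index: ⌊(17.86 − 0.69) / 3.67⌋ = ⌊4.678⌋ = 4 → column E
Row offset from origin: ⌊(24.56 − 1.93) / 4.00⌋ = ⌊5.657⌋ = 5 → row 5

E5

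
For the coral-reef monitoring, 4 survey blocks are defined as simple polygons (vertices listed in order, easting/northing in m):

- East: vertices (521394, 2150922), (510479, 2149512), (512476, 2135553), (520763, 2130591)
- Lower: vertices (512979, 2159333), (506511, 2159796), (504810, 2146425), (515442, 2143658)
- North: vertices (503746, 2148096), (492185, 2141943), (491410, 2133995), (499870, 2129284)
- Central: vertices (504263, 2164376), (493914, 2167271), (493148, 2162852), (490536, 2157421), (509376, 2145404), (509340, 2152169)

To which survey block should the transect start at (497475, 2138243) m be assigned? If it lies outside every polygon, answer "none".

North

Cast a ray rightward from (497475, 2138243). For each polygon, the edges (by vertex number in listed order) whose endpoints lie on opposite sides of northing = 2138243, where each meets that height, and whether that is right or left of the point:
East: 2–3 at easting≈512091.2 (right), 4–1 at easting≈521000.5 (right) → 2 crossings.
Lower: no edge straddles that height → 0 crossings.
North: 2–3 at easting≈491824.2 (left), 4–1 at easting≈501715.9 (right) → 1 crossing.
Central: no edge straddles that height → 0 crossings.
Only North has an odd count, so the point is inside North.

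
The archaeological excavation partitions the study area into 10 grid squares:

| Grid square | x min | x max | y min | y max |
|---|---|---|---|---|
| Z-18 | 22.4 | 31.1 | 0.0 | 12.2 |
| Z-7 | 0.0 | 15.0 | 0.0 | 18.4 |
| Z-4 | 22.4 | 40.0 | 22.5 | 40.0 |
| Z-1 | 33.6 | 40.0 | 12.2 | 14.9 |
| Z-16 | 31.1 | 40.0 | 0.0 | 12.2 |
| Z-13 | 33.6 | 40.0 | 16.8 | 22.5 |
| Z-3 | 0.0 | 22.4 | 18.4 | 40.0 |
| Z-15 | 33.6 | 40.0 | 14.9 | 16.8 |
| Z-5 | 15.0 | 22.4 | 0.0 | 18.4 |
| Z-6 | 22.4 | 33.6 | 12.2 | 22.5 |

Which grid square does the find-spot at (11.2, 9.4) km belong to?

The point has x = 11.2 and y = 9.4.
Only Z-7 satisfies 0.0 ≤ x ≤ 15.0 and 0.0 ≤ y ≤ 18.4.

Z-7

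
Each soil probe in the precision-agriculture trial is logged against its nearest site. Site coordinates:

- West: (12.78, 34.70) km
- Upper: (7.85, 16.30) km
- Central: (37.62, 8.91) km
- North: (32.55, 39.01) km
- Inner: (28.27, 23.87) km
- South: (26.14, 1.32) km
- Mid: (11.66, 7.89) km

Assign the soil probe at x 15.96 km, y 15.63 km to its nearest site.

Upper

Squared distances to each site:
West: 373.777; Upper: 66.221; Central: 514.314; North: 821.852; Inner: 219.434; South: 308.409; Mid: 78.398.
Minimum at Upper.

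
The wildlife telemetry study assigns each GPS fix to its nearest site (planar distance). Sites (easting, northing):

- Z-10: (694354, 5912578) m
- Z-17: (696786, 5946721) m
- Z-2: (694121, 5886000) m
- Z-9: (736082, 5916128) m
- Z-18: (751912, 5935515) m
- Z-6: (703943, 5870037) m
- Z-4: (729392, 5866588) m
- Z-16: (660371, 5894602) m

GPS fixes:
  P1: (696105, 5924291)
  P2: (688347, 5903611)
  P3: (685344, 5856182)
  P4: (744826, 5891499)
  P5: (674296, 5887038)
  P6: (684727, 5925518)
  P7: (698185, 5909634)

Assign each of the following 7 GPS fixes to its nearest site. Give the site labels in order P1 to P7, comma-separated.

P1 → Z-10 (d²=140260370.00)
P2 → Z-10 (d²=116491138.00)
P3 → Z-6 (d²=537883826.00)
P4 → Z-9 (d²=683045177.00)
P5 → Z-16 (d²=251119721.00)
P6 → Z-10 (d²=260122729.00)
P7 → Z-10 (d²=23343697.00)

Z-10, Z-10, Z-6, Z-9, Z-16, Z-10, Z-10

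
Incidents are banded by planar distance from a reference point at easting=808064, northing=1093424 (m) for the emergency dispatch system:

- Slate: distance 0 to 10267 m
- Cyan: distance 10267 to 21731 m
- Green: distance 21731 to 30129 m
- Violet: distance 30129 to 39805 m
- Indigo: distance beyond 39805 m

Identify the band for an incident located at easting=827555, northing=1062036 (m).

Violet

Distance = √((827555−808064)² + (1062036−1093424)²) = √(379899081.000 + 985206544.000) = 36947.336 m.
30129 ≤ 36947.336 < 39805 → Violet.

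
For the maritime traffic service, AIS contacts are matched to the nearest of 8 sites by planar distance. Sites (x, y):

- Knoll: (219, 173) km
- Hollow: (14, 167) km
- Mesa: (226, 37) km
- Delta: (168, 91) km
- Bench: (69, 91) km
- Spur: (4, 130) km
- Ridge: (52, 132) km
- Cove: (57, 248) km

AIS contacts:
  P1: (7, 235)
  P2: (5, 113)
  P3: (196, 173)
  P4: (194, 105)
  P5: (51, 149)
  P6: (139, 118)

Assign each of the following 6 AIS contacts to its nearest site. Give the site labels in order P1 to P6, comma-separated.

P1 → Cove (d²=2669.00)
P2 → Spur (d²=290.00)
P3 → Knoll (d²=529.00)
P4 → Delta (d²=872.00)
P5 → Ridge (d²=290.00)
P6 → Delta (d²=1570.00)

Cove, Spur, Knoll, Delta, Ridge, Delta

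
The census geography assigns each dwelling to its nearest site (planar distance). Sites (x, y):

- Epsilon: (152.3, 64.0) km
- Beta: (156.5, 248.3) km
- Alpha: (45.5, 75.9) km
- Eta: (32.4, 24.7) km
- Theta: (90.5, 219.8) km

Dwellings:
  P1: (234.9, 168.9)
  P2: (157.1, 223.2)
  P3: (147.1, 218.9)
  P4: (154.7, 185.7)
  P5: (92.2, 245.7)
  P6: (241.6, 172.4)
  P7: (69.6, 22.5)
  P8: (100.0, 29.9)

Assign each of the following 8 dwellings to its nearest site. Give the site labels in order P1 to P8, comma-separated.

P1 → Beta (d²=12450.92)
P2 → Beta (d²=630.37)
P3 → Beta (d²=952.72)
P4 → Beta (d²=3922.00)
P5 → Theta (d²=673.70)
P6 → Beta (d²=13002.82)
P7 → Eta (d²=1388.68)
P8 → Epsilon (d²=3898.10)

Beta, Beta, Beta, Beta, Theta, Beta, Eta, Epsilon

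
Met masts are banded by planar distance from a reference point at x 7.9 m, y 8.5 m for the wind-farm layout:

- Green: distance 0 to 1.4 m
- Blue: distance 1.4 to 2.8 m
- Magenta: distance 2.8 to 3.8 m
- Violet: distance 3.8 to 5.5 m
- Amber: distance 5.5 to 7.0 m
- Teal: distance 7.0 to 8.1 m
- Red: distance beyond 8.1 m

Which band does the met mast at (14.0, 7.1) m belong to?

Distance = √((14.0−7.9)² + (7.1−8.5)²) = √(37.210 + 1.960) = 6.259 m.
5.5 ≤ 6.259 < 7.0 → Amber.

Amber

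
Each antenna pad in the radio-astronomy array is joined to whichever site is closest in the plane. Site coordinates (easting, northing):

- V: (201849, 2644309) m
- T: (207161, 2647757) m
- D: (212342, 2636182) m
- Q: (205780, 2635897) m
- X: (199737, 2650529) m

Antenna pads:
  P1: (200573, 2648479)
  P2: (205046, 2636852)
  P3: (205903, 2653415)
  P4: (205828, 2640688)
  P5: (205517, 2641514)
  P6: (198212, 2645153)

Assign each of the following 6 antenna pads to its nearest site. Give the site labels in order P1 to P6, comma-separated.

P1 → X (d²=4901396.00)
P2 → Q (d²=1450781.00)
P3 → T (d²=33595528.00)
P4 → Q (d²=22955985.00)
P5 → V (d²=21266249.00)
P6 → V (d²=13940105.00)

X, Q, T, Q, V, V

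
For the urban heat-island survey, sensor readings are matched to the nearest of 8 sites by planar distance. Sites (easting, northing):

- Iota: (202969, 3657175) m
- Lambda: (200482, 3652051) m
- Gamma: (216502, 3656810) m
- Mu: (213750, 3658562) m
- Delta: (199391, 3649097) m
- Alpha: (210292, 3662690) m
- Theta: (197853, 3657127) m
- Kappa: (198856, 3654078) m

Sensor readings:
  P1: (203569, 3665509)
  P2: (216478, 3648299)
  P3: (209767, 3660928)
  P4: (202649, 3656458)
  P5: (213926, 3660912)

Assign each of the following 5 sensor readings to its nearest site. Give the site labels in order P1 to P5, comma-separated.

Alpha, Gamma, Alpha, Iota, Mu

P1 → Alpha (d²=53145490.00)
P2 → Gamma (d²=72437697.00)
P3 → Alpha (d²=3380269.00)
P4 → Iota (d²=616489.00)
P5 → Mu (d²=5553476.00)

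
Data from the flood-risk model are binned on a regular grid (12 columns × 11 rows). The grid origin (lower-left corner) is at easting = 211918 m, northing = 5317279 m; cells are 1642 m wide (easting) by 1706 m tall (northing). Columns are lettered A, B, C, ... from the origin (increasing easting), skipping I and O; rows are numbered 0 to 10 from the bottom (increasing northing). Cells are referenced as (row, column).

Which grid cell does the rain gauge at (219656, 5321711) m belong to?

Column index: ⌊(219656 − 211918) / 1642⌋ = ⌊4.713⌋ = 4 → column E
Row offset from origin: ⌊(5321711 − 5317279) / 1706⌋ = ⌊2.598⌋ = 2 → row 2

(2, E)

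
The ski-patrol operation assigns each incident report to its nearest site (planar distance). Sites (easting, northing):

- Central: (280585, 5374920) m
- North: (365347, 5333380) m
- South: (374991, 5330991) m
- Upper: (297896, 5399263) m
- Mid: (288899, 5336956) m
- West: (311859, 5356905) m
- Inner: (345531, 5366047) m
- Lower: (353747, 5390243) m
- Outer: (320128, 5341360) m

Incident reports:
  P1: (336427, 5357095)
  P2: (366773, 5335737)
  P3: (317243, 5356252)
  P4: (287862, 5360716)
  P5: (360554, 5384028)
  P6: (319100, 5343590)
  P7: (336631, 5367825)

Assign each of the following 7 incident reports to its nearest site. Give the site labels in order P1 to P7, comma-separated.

P1 → Inner (d²=163021120.00)
P2 → North (d²=7588925.00)
P3 → West (d²=29413865.00)
P4 → Central (d²=254708345.00)
P5 → Lower (d²=84961474.00)
P6 → Outer (d²=6029684.00)
P7 → Inner (d²=82371284.00)

Inner, North, West, Central, Lower, Outer, Inner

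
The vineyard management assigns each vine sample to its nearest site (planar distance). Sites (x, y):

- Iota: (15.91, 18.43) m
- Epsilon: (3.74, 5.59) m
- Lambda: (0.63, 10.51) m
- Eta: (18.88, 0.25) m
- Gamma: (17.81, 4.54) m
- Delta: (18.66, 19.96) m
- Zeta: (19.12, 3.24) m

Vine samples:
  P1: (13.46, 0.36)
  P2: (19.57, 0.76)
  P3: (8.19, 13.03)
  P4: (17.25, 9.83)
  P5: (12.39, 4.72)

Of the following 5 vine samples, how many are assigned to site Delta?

P1 → Eta
P2 → Eta
P3 → Lambda
P4 → Gamma
P5 → Gamma
0 of the 5 go to Delta.

0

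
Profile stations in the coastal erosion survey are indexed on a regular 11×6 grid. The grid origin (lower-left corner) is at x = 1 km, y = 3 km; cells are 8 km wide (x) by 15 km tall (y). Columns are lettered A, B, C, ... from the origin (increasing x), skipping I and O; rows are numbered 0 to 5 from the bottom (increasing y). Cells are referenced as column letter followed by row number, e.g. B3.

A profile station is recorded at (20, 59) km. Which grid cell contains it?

C3

Column index: ⌊(20 − 1) / 8⌋ = ⌊2.375⌋ = 2 → column C
Row offset from origin: ⌊(59 − 3) / 15⌋ = ⌊3.733⌋ = 3 → row 3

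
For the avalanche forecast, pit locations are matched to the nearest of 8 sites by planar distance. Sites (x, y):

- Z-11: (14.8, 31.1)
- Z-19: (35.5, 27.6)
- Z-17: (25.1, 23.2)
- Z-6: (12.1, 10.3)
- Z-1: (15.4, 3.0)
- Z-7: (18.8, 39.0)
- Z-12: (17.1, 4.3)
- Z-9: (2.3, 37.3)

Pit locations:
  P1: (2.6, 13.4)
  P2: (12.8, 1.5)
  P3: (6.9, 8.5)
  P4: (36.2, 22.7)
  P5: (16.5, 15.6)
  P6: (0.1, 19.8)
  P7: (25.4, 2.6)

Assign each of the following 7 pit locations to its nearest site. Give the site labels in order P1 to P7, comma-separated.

P1 → Z-6 (d²=99.86)
P2 → Z-1 (d²=9.01)
P3 → Z-6 (d²=30.28)
P4 → Z-19 (d²=24.50)
P5 → Z-6 (d²=47.45)
P6 → Z-6 (d²=234.25)
P7 → Z-12 (d²=71.78)

Z-6, Z-1, Z-6, Z-19, Z-6, Z-6, Z-12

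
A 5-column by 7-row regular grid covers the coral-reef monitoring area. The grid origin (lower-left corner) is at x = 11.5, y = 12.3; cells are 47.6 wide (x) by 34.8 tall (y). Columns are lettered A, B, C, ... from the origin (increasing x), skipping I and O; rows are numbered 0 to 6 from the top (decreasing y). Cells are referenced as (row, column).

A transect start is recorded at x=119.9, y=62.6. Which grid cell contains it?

Column index: ⌊(119.9 − 11.5) / 47.6⌋ = ⌊2.277⌋ = 2 → column C
Row offset from origin: ⌊(62.6 − 12.3) / 34.8⌋ = ⌊1.445⌋ = 1 → row 5 (counted from top)

(5, C)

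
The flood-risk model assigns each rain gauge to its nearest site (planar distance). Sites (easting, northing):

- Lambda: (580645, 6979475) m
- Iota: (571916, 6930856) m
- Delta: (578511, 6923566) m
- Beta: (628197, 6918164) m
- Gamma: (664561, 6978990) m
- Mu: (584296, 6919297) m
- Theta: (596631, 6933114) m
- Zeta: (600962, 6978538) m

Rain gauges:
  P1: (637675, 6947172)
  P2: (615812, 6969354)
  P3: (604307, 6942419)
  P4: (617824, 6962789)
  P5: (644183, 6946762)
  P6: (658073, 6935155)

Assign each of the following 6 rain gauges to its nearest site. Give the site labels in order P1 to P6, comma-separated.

Beta, Zeta, Theta, Zeta, Beta, Beta

P1 → Beta (d²=931296548.00)
P2 → Zeta (d²=304868356.00)
P3 → Theta (d²=145504001.00)
P4 → Zeta (d²=532358045.00)
P5 → Beta (d²=1073397800.00)
P6 → Beta (d²=1181269457.00)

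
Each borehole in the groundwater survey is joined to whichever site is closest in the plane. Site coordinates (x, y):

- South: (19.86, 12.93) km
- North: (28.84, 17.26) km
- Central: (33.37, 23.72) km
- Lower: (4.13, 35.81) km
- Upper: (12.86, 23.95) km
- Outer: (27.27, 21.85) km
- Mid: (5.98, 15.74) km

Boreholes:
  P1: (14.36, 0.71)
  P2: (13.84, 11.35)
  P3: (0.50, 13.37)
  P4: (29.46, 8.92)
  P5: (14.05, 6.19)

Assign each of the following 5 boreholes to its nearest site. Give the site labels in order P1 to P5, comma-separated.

P1 → South (d²=179.58)
P2 → South (d²=38.74)
P3 → Mid (d²=35.65)
P4 → North (d²=69.94)
P5 → South (d²=79.18)

South, South, Mid, North, South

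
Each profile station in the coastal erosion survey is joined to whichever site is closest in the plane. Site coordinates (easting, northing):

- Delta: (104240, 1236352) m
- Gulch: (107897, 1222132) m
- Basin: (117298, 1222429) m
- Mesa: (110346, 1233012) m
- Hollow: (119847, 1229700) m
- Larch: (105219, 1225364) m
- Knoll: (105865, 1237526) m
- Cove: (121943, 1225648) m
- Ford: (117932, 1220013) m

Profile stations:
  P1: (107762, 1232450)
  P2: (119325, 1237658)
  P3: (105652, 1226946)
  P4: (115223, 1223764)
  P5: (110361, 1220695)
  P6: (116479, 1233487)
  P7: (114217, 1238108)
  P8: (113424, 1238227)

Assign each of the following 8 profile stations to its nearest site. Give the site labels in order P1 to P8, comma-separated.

Mesa, Hollow, Larch, Basin, Gulch, Hollow, Mesa, Mesa

P1 → Mesa (d²=6992900.00)
P2 → Hollow (d²=63602248.00)
P3 → Larch (d²=2690213.00)
P4 → Basin (d²=6087850.00)
P5 → Gulch (d²=8136265.00)
P6 → Hollow (d²=25684793.00)
P7 → Mesa (d²=40953857.00)
P8 → Mesa (d²=36670309.00)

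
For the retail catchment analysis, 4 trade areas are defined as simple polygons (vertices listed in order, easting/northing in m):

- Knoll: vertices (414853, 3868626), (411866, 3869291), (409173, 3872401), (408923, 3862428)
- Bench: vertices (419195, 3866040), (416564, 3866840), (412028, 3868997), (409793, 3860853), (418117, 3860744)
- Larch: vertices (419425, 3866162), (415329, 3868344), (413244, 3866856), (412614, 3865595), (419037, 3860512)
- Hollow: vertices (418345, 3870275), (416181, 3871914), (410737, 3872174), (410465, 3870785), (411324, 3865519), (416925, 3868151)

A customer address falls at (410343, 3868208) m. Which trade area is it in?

Knoll

Cast a ray rightward from (410343, 3868208). For each polygon, the edges (by vertex number in listed order) whose endpoints lie on opposite sides of northing = 3868208, where each meets that height, and whether that is right or left of the point:
Knoll: 3–4 at easting≈409067.9 (left), 4–1 at easting≈414453.1 (right) → 1 crossing.
Bench: 2–3 at easting≈413687.2 (right), 3–4 at easting≈411811.5 (right) → 2 crossings.
Larch: 1–2 at easting≈415584.3 (right), 2–3 at easting≈415138.4 (right) → 2 crossings.
Hollow: 4–5 at easting≈410885.4 (right), 6–1 at easting≈416963.1 (right) → 2 crossings.
Only Knoll has an odd count, so the point is inside Knoll.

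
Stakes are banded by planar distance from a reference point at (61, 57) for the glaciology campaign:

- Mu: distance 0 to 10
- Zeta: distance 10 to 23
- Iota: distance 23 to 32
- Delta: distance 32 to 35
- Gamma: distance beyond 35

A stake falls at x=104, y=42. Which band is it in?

Distance = √((104−61)² + (42−57)²) = √(1849.000 + 225.000) = 45.541.
35 ≤ 45.541 < ∞ → Gamma.

Gamma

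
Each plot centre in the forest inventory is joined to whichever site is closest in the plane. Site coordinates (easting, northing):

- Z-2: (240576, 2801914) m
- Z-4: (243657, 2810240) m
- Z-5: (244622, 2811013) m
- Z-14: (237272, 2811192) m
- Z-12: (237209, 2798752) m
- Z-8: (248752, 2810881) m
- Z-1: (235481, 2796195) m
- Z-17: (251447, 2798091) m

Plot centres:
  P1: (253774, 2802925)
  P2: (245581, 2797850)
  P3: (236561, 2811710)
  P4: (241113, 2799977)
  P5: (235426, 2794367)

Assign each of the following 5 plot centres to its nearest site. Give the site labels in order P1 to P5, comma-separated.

P1 → Z-17 (d²=28782485.00)
P2 → Z-17 (d²=34468037.00)
P3 → Z-14 (d²=773845.00)
P4 → Z-2 (d²=4040338.00)
P5 → Z-1 (d²=3344609.00)

Z-17, Z-17, Z-14, Z-2, Z-1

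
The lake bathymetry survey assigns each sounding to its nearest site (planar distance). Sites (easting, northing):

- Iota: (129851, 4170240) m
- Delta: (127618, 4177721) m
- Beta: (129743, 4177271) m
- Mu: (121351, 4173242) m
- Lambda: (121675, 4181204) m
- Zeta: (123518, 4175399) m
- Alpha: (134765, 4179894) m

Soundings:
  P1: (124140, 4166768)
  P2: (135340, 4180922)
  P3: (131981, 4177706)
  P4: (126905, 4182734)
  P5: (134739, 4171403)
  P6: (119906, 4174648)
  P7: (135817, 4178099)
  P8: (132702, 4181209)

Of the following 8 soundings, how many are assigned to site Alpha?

P1 → Iota
P2 → Alpha
P3 → Beta
P4 → Delta
P5 → Iota
P6 → Mu
P7 → Alpha
P8 → Alpha
3 of the 8 go to Alpha.

3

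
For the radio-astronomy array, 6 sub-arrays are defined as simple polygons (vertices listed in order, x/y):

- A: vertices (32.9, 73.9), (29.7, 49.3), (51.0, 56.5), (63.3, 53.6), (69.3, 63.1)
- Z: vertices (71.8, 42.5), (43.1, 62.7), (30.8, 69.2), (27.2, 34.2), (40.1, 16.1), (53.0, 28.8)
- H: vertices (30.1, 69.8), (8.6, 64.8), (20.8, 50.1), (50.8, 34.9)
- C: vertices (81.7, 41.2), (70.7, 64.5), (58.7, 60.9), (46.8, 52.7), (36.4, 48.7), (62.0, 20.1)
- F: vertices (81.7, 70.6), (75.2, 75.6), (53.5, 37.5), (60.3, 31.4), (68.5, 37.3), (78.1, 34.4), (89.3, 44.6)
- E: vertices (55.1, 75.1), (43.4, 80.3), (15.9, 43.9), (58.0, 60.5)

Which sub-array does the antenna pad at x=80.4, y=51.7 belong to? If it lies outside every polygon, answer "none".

F

Cast a ray rightward from (80.4, 51.7). For each polygon, the edges (by vertex number in listed order) whose endpoints lie on opposite sides of y = 51.7, where each meets that height, and whether that is right or left of the point:
A: 1–2 at x≈30.01 (left), 2–3 at x≈36.80 (left) → 0 crossings.
Z: 1–2 at x≈58.73 (left), 3–4 at x≈29.00 (left) → 0 crossings.
H: 2–3 at x≈19.47 (left), 4–1 at x≈40.84 (left) → 0 crossings.
C: 1–2 at x≈76.74 (left), 4–5 at x≈44.20 (left) → 0 crossings.
F: 2–3 at x≈61.59 (left), 7–1 at x≈87.22 (right) → 1 crossing.
E: 2–3 at x≈21.79 (left), 3–4 at x≈35.68 (left) → 0 crossings.
Only F has an odd count, so the point is inside F.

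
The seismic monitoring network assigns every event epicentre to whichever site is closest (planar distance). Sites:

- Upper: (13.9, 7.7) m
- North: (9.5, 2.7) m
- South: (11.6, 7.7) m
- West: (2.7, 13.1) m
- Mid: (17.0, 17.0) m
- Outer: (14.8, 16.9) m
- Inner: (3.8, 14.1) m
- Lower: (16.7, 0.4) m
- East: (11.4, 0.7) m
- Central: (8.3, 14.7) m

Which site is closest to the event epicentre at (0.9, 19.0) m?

Inner

Squared distances to each site:
Upper: 296.690; North: 339.650; South: 242.180; West: 38.050; Mid: 263.210; Outer: 197.620; Inner: 32.420; Lower: 595.600; East: 445.140; Central: 73.250.
Minimum at Inner.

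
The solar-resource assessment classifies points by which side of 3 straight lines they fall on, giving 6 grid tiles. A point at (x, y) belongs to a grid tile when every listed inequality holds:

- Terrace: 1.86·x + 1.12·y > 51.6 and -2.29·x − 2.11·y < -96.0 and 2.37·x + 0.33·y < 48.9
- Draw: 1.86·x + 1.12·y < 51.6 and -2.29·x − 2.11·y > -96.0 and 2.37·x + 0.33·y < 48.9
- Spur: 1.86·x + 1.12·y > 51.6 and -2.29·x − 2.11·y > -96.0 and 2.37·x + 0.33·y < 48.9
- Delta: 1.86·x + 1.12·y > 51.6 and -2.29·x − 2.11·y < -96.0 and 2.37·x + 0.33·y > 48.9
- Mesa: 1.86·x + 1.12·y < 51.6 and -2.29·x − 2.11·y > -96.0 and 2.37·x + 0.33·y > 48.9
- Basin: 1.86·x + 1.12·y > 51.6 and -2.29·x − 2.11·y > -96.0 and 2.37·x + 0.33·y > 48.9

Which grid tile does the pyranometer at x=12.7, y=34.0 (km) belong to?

1.86·12.7 + 1.12·34.0 = 61.702, which is > 51.6
-2.29·12.7 − 2.11·34.0 = -100.823, which is < -96.0
2.37·12.7 + 0.33·34.0 = 41.319, which is < 48.9
This sign pattern matches Terrace.

Terrace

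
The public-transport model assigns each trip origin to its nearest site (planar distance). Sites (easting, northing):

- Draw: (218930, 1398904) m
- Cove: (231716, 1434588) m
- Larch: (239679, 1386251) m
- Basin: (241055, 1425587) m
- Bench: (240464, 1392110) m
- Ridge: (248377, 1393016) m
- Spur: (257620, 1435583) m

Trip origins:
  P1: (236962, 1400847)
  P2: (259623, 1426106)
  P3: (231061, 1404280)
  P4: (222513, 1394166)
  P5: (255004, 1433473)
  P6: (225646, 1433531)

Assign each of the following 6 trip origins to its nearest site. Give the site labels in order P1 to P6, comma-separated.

Bench, Spur, Draw, Draw, Spur, Cove

P1 → Bench (d²=88599173.00)
P2 → Spur (d²=93825538.00)
P3 → Draw (d²=176062537.00)
P4 → Draw (d²=35286533.00)
P5 → Spur (d²=11295556.00)
P6 → Cove (d²=37962149.00)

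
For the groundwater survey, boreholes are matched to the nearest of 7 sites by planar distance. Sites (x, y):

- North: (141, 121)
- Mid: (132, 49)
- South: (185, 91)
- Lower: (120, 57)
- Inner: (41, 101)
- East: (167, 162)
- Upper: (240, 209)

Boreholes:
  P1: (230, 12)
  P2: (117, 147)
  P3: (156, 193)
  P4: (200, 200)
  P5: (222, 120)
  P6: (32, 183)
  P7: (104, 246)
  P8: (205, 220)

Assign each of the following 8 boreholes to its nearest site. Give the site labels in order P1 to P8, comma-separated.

P1 → South (d²=8266.00)
P2 → North (d²=1252.00)
P3 → East (d²=1082.00)
P4 → Upper (d²=1681.00)
P5 → South (d²=2210.00)
P6 → Inner (d²=6805.00)
P7 → East (d²=11025.00)
P8 → Upper (d²=1346.00)

South, North, East, Upper, South, Inner, East, Upper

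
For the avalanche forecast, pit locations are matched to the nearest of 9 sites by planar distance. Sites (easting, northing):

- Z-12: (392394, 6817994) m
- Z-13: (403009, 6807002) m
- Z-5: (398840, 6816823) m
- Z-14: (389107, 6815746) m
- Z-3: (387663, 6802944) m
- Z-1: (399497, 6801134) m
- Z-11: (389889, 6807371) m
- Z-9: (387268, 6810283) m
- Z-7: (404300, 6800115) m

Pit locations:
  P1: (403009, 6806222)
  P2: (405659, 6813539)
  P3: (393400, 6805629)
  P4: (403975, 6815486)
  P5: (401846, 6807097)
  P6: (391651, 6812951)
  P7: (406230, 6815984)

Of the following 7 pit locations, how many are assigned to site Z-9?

P1 → Z-13
P2 → Z-13
P3 → Z-11
P4 → Z-5
P5 → Z-13
P6 → Z-14
P7 → Z-5
0 of the 7 go to Z-9.

0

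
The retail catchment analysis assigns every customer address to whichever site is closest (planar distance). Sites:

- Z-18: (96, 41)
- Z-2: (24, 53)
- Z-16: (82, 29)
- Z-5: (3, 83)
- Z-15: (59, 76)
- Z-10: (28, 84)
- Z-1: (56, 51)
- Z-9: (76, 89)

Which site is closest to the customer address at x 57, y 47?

Z-1

Squared distances to each site:
Z-18: 1557.000; Z-2: 1125.000; Z-16: 949.000; Z-5: 4212.000; Z-15: 845.000; Z-10: 2210.000; Z-1: 17.000; Z-9: 2125.000.
Minimum at Z-1.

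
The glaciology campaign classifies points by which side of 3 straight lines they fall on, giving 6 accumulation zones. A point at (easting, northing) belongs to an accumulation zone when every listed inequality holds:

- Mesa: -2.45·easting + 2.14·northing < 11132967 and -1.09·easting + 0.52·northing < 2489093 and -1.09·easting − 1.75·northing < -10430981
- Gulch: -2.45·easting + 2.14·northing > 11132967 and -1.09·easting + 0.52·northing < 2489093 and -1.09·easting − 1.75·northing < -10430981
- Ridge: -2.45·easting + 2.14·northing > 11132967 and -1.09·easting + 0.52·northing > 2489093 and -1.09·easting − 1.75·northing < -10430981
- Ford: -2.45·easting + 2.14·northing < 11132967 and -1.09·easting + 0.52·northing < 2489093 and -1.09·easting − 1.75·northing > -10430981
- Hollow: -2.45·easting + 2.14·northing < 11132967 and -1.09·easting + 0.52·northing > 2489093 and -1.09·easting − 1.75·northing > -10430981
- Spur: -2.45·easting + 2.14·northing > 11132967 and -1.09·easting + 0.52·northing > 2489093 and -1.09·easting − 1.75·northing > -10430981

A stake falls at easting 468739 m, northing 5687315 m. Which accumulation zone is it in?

Mesa

-2.45·468739 + 2.14·5687315 = 11022443.550, which is < 11132967
-1.09·468739 + 0.52·5687315 = 2446478.290, which is < 2489093
-1.09·468739 − 1.75·5687315 = -10463726.760, which is < -10430981
This sign pattern matches Mesa.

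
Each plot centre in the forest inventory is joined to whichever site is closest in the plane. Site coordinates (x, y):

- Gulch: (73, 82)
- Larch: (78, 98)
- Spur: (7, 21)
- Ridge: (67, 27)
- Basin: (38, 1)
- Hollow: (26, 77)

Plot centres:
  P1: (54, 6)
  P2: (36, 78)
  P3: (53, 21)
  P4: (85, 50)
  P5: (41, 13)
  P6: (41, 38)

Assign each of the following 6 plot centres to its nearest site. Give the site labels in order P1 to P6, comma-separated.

P1 → Basin (d²=281.00)
P2 → Hollow (d²=101.00)
P3 → Ridge (d²=232.00)
P4 → Ridge (d²=853.00)
P5 → Basin (d²=153.00)
P6 → Ridge (d²=797.00)

Basin, Hollow, Ridge, Ridge, Basin, Ridge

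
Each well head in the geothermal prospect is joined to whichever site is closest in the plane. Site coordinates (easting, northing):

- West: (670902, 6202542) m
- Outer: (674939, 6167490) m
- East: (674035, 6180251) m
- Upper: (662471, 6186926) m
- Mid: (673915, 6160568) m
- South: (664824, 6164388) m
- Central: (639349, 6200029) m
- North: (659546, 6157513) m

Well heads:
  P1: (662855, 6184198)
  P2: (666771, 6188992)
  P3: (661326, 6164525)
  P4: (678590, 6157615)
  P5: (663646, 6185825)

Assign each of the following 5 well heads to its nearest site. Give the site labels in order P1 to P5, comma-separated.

Upper, Upper, South, Mid, Upper

P1 → Upper (d²=7589440.00)
P2 → Upper (d²=22758356.00)
P3 → South (d²=12254773.00)
P4 → Mid (d²=30575834.00)
P5 → Upper (d²=2592826.00)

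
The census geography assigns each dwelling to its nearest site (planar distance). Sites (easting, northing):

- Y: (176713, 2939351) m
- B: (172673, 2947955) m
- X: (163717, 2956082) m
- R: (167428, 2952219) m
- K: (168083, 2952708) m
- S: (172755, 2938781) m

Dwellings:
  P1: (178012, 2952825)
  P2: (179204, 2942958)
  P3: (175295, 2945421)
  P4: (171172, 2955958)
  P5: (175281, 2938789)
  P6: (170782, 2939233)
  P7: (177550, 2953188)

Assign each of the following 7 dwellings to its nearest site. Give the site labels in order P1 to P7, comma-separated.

P1 → B (d²=52221821.00)
P2 → Y (d²=19215530.00)
P3 → B (d²=13296040.00)
P4 → K (d²=20104421.00)
P5 → Y (d²=2366468.00)
P6 → S (d²=4097033.00)
P7 → B (d²=51169418.00)

B, Y, B, K, Y, S, B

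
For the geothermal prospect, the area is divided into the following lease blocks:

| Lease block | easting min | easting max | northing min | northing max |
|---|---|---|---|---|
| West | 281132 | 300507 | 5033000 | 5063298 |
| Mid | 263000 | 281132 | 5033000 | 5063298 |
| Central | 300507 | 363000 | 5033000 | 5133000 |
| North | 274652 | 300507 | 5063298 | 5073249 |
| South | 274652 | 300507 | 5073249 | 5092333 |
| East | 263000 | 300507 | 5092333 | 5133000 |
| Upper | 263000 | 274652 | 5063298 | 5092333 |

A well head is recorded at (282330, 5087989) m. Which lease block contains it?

South

The point has easting = 282330 and northing = 5087989.
Only South satisfies 274652 ≤ easting ≤ 300507 and 5073249 ≤ northing ≤ 5092333.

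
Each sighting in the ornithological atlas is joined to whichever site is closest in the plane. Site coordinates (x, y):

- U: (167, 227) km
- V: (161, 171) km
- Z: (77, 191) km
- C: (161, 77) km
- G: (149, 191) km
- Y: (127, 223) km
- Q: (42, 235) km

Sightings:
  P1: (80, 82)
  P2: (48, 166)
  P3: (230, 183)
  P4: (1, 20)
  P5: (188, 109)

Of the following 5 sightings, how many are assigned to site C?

3

P1 → C
P2 → Z
P3 → V
P4 → C
P5 → C
3 of the 5 go to C.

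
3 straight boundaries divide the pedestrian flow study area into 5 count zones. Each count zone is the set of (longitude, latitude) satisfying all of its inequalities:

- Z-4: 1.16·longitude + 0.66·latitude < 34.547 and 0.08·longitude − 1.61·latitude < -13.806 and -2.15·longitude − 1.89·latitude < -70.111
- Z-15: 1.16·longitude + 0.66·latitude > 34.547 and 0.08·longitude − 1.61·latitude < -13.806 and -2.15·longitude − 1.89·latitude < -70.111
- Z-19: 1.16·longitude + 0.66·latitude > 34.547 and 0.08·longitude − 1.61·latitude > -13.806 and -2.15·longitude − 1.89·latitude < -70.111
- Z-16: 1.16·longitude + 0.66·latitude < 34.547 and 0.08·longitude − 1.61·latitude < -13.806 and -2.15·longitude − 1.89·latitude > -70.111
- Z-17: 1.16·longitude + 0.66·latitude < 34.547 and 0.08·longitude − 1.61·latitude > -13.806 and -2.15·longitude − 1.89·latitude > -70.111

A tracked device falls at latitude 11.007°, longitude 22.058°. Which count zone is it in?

1.16·22.058 + 0.66·11.007 = 32.852, which is < 34.547
0.08·22.058 − 1.61·11.007 = -15.957, which is < -13.806
-2.15·22.058 − 1.89·11.007 = -68.228, which is > -70.111
This sign pattern matches Z-16.

Z-16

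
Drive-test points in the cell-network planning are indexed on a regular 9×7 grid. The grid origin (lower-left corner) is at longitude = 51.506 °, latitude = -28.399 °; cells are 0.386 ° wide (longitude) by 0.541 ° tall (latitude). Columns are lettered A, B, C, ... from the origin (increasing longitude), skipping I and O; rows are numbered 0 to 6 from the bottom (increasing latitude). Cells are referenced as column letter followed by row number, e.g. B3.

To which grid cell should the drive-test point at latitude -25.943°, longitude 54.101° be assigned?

G4

Column index: ⌊(54.101 − 51.506) / 0.386⌋ = ⌊6.723⌋ = 6 → column G
Row offset from origin: ⌊(-25.943 − -28.399) / 0.541⌋ = ⌊4.540⌋ = 4 → row 4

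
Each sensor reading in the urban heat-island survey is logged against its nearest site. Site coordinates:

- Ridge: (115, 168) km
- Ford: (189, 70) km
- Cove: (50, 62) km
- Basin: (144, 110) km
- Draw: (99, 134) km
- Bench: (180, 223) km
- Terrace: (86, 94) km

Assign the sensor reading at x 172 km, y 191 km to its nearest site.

Squared distances to each site:
Ridge: 3778.000; Ford: 14930.000; Cove: 31525.000; Basin: 7345.000; Draw: 8578.000; Bench: 1088.000; Terrace: 16805.000.
Minimum at Bench.

Bench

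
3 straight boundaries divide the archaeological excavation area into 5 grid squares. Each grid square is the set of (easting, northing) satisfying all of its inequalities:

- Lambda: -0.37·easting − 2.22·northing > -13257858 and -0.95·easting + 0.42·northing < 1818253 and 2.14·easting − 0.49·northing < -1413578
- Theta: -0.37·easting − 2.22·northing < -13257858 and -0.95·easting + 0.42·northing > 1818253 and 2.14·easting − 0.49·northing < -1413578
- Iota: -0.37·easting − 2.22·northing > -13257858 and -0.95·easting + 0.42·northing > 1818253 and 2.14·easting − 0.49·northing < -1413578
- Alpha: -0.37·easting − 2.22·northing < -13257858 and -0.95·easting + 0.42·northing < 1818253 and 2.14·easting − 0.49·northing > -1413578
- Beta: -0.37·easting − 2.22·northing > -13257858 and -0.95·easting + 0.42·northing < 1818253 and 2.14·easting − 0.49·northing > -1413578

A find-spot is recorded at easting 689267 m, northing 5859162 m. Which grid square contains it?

-0.37·689267 − 2.22·5859162 = -13262368.430, which is < -13257858
-0.95·689267 + 0.42·5859162 = 1806044.390, which is < 1818253
2.14·689267 − 0.49·5859162 = -1395958.000, which is > -1413578
This sign pattern matches Alpha.

Alpha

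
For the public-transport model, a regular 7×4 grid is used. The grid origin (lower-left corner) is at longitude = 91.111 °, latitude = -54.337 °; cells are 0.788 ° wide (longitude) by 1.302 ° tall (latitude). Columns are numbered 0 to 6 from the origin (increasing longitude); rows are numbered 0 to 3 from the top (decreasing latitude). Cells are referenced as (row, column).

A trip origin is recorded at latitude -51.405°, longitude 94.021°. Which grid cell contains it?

(1, 3)

Column index: ⌊(94.021 − 91.111) / 0.788⌋ = ⌊3.693⌋ = 3
Row offset from origin: ⌊(-51.405 − -54.337) / 1.302⌋ = ⌊2.252⌋ = 2 → row 1 (counted from top)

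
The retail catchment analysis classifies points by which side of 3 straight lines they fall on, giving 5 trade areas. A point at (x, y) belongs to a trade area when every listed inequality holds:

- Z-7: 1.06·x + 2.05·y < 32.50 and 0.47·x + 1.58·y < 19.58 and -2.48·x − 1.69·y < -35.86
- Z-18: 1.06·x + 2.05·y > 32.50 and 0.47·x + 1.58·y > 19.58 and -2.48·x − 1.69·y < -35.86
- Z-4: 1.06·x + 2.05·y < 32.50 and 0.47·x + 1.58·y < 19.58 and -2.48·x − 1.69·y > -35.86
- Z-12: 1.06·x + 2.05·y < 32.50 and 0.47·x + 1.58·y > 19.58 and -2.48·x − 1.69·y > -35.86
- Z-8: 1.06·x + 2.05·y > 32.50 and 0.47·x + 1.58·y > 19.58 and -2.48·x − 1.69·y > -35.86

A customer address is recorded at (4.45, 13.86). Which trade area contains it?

Z-8

1.06·4.45 + 2.05·13.86 = 33.130, which is > 32.50
0.47·4.45 + 1.58·13.86 = 23.990, which is > 19.58
-2.48·4.45 − 1.69·13.86 = -34.459, which is > -35.86
This sign pattern matches Z-8.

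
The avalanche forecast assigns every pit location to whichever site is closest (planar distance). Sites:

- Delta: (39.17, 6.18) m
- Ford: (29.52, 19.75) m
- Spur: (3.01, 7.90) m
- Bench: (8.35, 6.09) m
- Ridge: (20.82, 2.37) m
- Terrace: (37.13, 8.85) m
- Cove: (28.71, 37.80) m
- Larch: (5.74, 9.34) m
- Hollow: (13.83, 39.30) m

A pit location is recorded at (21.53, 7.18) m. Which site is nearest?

Squared distances to each site:
Delta: 312.170; Ford: 221.845; Spur: 343.509; Bench: 174.901; Ridge: 23.640; Terrace: 246.149; Cove: 989.137; Larch: 253.990; Hollow: 1090.984.
Minimum at Ridge.

Ridge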